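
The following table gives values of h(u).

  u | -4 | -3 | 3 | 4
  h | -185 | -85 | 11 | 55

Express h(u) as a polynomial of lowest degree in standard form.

Newton's divided differences:
h[-4,-3] = (-85 - (-185)) / (-3 - (-4)) = 100
h[-3,3] = (11 - (-85)) / (3 - (-3)) = 16
h[3,4] = (55 - 11) / (4 - 3) = 44
h[-4,-3,3] = (16 - 100) / (3 - (-4)) = -12
h[-3,3,4] = (44 - 16) / (4 - (-3)) = 4
h[-4,-3,3,4] = (4 - (-12)) / (4 - (-4)) = 2
h(u) = -185 + 100·(u + 4) + (-12)·(u + 4)(u + 3) + 2·(u + 4)(u + 3)(u - 3)
Expanding: h(u) = 2u^3 - 4u^2 - 2u - 1

h(u) = 2u^3 - 4u^2 - 2u - 1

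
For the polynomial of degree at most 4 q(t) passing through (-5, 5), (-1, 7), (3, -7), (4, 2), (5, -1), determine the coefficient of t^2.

Build the Lagrange basis polynomials:
L_0(t) = (t + 1)(t - 3)(t - 4)(t - 5) / [2880] = (1/2880)t^4 - (11/2880)t^3 + (7/576)t^2 - (13/2880)t - 1/48
L_1(t) = (t + 5)(t - 3)(t - 4)(t - 5) / [-480] = -(1/480)t^4 + (7/480)t^3 + (13/480)t^2 - (35/96)t + 5/8
L_2(t) = (t + 5)(t + 1)(t - 4)(t - 5) / [64] = (1/64)t^4 - (3/64)t^3 - (29/64)t^2 + (75/64)t + 25/16
L_3(t) = (t + 5)(t + 1)(t - 3)(t - 5) / [-45] = -(1/45)t^4 + (2/45)t^3 + (28/45)t^2 - (10/9)t - 5/3
L_4(t) = (t + 5)(t + 1)(t - 3)(t - 4) / [120] = (1/120)t^4 - (1/120)t^3 - (5/24)t^2 + (37/120)t + 1/2
q(t) = 5·L_0 + 7·L_1 + (-7)·L_2 + 2·L_3 + (-1)·L_4
Only the coefficient of t^2 is needed; take it from each L_i and combine:
5·(7/576) + 7·(13/480) + (-7)·(-29/64) + 2·(28/45) + (-1)·(-5/24) = 39/8

39/8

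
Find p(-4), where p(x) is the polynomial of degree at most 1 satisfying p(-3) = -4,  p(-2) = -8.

0

Evaluate each Lagrange basis at x = -4:
L_0(-4) = (-2)/[(-1)] = 2
L_1(-4) = (-1)/[(1)] = -1
Sum: (-4)·(2) + (-8)·(-1) = 0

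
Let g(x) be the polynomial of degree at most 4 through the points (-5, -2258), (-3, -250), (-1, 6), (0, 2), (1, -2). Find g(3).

-322

Using Newton's divided-difference form:
g[-5,-3] = (-250 - (-2258)) / (-3 - (-5)) = 1004
g[-3,-1] = (6 - (-250)) / (-1 - (-3)) = 128
g[-1,0] = (2 - 6) / (0 - (-1)) = -4
g[0,1] = (-2 - 2) / (1 - 0) = -4
g[-5,-3,-1] = (128 - 1004) / (-1 - (-5)) = -219
g[-3,-1,0] = (-4 - 128) / (0 - (-3)) = -44
g[-1,0,1] = (-4 - (-4)) / (1 - (-1)) = 0
g[-5,-3,-1,0] = (-44 - (-219)) / (0 - (-5)) = 35
g[-3,-1,0,1] = (0 - (-44)) / (1 - (-3)) = 11
g[-5,-3,-1,0,1] = (11 - 35) / (1 - (-5)) = -4
g(3) = -2258 + 1004·(8) + (-219)·(8)·(6) + 35·(8)·(6)·(4) + (-4)·(8)·(6)·(4)·(3) = -322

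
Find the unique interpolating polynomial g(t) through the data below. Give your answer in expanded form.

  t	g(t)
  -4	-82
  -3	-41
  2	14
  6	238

g(t) = t^3 + 4t - 2

Newton's divided differences:
g[-4,-3] = (-41 - (-82)) / (-3 - (-4)) = 41
g[-3,2] = (14 - (-41)) / (2 - (-3)) = 11
g[2,6] = (238 - 14) / (6 - 2) = 56
g[-4,-3,2] = (11 - 41) / (2 - (-4)) = -5
g[-3,2,6] = (56 - 11) / (6 - (-3)) = 5
g[-4,-3,2,6] = (5 - (-5)) / (6 - (-4)) = 1
g(t) = -82 + 41·(t + 4) + (-5)·(t + 4)(t + 3) + 1·(t + 4)(t + 3)(t - 2)
Expanding: g(t) = t^3 + 4t - 2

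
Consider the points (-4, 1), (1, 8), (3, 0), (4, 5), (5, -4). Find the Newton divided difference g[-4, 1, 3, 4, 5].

-104/315

g[-4,1] = (8 - 1) / (1 - (-4)) = 7/5
g[1,3] = (0 - 8) / (3 - 1) = -4
g[3,4] = (5 - 0) / (4 - 3) = 5
g[4,5] = (-4 - 5) / (5 - 4) = -9
g[-4,1,3] = (-4 - 7/5) / (3 - (-4)) = -27/35
g[1,3,4] = (5 - (-4)) / (4 - 1) = 3
g[3,4,5] = (-9 - 5) / (5 - 3) = -7
g[-4,1,3,4] = (3 - (-27/35)) / (4 - (-4)) = 33/70
g[1,3,4,5] = (-7 - 3) / (5 - 1) = -5/2
g[-4,1,3,4,5] = (-5/2 - 33/70) / (5 - (-4)) = -104/315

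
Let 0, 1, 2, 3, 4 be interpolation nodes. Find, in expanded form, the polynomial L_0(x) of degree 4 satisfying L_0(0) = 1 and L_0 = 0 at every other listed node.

L_0(x) = (1/24)x^4 - (5/12)x^3 + (35/24)x^2 - (25/12)x + 1

L_0(x) = (x - 1)(x - 2)(x - 3)(x - 4) / [(-1)·(-2)·(-3)·(-4)]
       = (x^4 - 10x^3 + 35x^2 - 50x + 24) / (24)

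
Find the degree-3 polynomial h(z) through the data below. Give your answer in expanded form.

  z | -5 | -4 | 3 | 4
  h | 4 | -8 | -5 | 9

h(z) = (1/63)z^3 + (277/168)z^2 + (943/504)z - 1087/42

Build the Lagrange basis polynomials:
L_0(z) = (z + 4)(z - 3)(z - 4) / [-72] = -(1/72)z^3 + (1/24)z^2 + (2/9)z - 2/3
L_1(z) = (z + 5)(z - 3)(z - 4) / [56] = (1/56)z^3 - (1/28)z^2 - (23/56)z + 15/14
L_2(z) = (z + 5)(z + 4)(z - 4) / [-56] = -(1/56)z^3 - (5/56)z^2 + (2/7)z + 10/7
L_3(z) = (z + 5)(z + 4)(z - 3) / [72] = (1/72)z^3 + (1/12)z^2 - (7/72)z - 5/6
h(z) = 4·L_0 + (-8)·L_1 + (-5)·L_2 + 9·L_3
  4·L_0(z) = -(1/18)z^3 + (1/6)z^2 + (8/9)z - 8/3
  (-8)·L_1(z) = -(1/7)z^3 + (2/7)z^2 + (23/7)z - 60/7
  (-5)·L_2(z) = (5/56)z^3 + (25/56)z^2 - (10/7)z - 50/7
  9·L_3(z) = (1/8)z^3 + (3/4)z^2 - (7/8)z - 15/2
Adding term by term: (1/63)z^3 + (277/168)z^2 + (943/504)z - 1087/42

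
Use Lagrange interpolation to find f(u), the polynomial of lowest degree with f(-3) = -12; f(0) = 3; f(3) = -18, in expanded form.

f(u) = -2u^2 - u + 3

L_0(u) = u(u - 3) / [18] = (1/18)u^2 - (1/6)u
L_1(u) = (u + 3)(u - 3) / [-9] = -(1/9)u^2 + 1
L_2(u) = (u + 3)u / [18] = (1/18)u^2 + (1/6)u
f(u) = (-12)·L_0 + 3·L_1 + (-18)·L_2
  (-12)·L_0(u) = -(2/3)u^2 + 2u
  3·L_1(u) = -(1/3)u^2 + 3
  (-18)·L_2(u) = -u^2 - 3u
Adding term by term: -2u^2 - u + 3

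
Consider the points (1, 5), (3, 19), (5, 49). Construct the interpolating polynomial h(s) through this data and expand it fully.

h(s) = 2s^2 - s + 4

Newton's divided differences:
h[1,3] = (19 - 5) / (3 - 1) = 7
h[3,5] = (49 - 19) / (5 - 3) = 15
h[1,3,5] = (15 - 7) / (5 - 1) = 2
h(s) = 5 + 7·(s - 1) + 2·(s - 1)(s - 3)
Expanding: h(s) = 2s^2 - s + 4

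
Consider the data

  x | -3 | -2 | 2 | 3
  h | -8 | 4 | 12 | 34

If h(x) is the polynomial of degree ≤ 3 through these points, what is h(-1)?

6

Evaluate each Lagrange basis at x = -1:
L_0(-1) = (1)·(-3)·(-4)/[(-1)·(-5)·(-6)] = -2/5
L_1(-1) = (2)·(-3)·(-4)/[(1)·(-4)·(-5)] = 6/5
L_2(-1) = (2)·(1)·(-4)/[(5)·(4)·(-1)] = 2/5
L_3(-1) = (2)·(1)·(-3)/[(6)·(5)·(1)] = -1/5
Sum: (-8)·(-2/5) + 4·(6/5) + 12·(2/5) + 34·(-1/5) = 6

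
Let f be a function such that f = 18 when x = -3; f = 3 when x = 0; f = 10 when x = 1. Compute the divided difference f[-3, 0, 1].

3

f[-3,0] = (3 - 18) / (0 - (-3)) = -5
f[0,1] = (10 - 3) / (1 - 0) = 7
f[-3,0,1] = (7 - (-5)) / (1 - (-3)) = 3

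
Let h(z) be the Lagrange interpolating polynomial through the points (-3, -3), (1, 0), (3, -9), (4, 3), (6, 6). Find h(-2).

288/7

Evaluate each Lagrange basis at z = -2:
L_0(-2) = (-3)·(-5)·(-6)·(-8)/[(-4)·(-6)·(-7)·(-9)] = 10/21
L_1(-2) = (1)·(-5)·(-6)·(-8)/[(4)·(-2)·(-3)·(-5)] = 2
L_2(-2) = (1)·(-3)·(-6)·(-8)/[(6)·(2)·(-1)·(-3)] = -4
L_3(-2) = (1)·(-3)·(-5)·(-8)/[(7)·(3)·(1)·(-2)] = 20/7
L_4(-2) = (1)·(-3)·(-5)·(-6)/[(9)·(5)·(3)·(2)] = -1/3
Sum: (-3)·(10/21) + 0 + (-9)·(-4) + 3·(20/7) + 6·(-1/3) = 288/7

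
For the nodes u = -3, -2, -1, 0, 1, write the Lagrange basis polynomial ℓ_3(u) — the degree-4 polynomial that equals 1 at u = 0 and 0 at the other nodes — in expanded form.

ℓ_3(u) = -(1/6)u^4 - (5/6)u^3 - (5/6)u^2 + (5/6)u + 1

ℓ_3(u) = (u + 3)(u + 2)(u + 1)(u - 1) / [(3)·(2)·(1)·(-1)]
       = (u^4 + 5u^3 + 5u^2 - 5u - 6) / (-6)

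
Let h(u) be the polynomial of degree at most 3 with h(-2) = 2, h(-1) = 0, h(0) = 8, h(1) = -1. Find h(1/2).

Using Newton's divided-difference form:
h[-2,-1] = (0 - 2) / (-1 - (-2)) = -2
h[-1,0] = (8 - 0) / (0 - (-1)) = 8
h[0,1] = (-1 - 8) / (1 - 0) = -9
h[-2,-1,0] = (8 - (-2)) / (0 - (-2)) = 5
h[-1,0,1] = (-9 - 8) / (1 - (-1)) = -17/2
h[-2,-1,0,1] = (-17/2 - 5) / (1 - (-2)) = -9/2
h(1/2) = 2 + (-2)·(5/2) + 5·(5/2)·(3/2) + (-9/2)·(5/2)·(3/2)·(1/2) = 117/16

117/16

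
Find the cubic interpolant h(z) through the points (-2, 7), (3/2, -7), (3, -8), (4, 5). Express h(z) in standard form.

Build the Lagrange basis polynomials:
L_0(z) = (z - 3/2)(z - 3)(z - 4) / [-105] = -(1/105)z^3 + (17/210)z^2 - (3/14)z + 6/35
L_1(z) = (z + 2)(z - 3)(z - 4) / [105/8] = (8/105)z^3 - (8/21)z^2 - (16/105)z + 64/35
L_2(z) = (z + 2)(z - 3/2)(z - 4) / [-15/2] = -(2/15)z^3 + (7/15)z^2 + (2/3)z - 8/5
L_3(z) = (z + 2)(z - 3/2)(z - 3) / [15] = (1/15)z^3 - (1/6)z^2 - (3/10)z + 3/5
h(z) = 7·L_0 + (-7)·L_1 + (-8)·L_2 + 5·L_3
  7·L_0(z) = -(1/15)z^3 + (17/30)z^2 - (3/2)z + 6/5
  (-7)·L_1(z) = -(8/15)z^3 + (8/3)z^2 + (16/15)z - 64/5
  (-8)·L_2(z) = (16/15)z^3 - (56/15)z^2 - (16/3)z + 64/5
  5·L_3(z) = (1/3)z^3 - (5/6)z^2 - (3/2)z + 3
Adding term by term: (4/5)z^3 - (4/3)z^2 - (109/15)z + 21/5

h(z) = (4/5)z^3 - (4/3)z^2 - (109/15)z + 21/5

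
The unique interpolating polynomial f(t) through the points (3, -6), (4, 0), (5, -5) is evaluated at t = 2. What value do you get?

-23

L_0(2) = (-2)·(-3)/[(-1)·(-2)] = 3
L_1(2) = (-1)·(-3)/[(1)·(-1)] = -3
L_2(2) = (-1)·(-2)/[(2)·(1)] = 1
Sum: (-6)·(3) + 0 + (-5)·(1) = -23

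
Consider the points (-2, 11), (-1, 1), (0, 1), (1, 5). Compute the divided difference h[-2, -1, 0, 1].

h[-2,-1] = (1 - 11) / (-1 - (-2)) = -10
h[-1,0] = (1 - 1) / (0 - (-1)) = 0
h[0,1] = (5 - 1) / (1 - 0) = 4
h[-2,-1,0] = (0 - (-10)) / (0 - (-2)) = 5
h[-1,0,1] = (4 - 0) / (1 - (-1)) = 2
h[-2,-1,0,1] = (2 - 5) / (1 - (-2)) = -1

-1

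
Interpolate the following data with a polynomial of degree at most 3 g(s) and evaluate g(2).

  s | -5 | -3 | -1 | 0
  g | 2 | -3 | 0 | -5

Evaluate each Lagrange basis at s = 2:
L_0(2) = (5)·(3)·(2)/[(-2)·(-4)·(-5)] = -3/4
L_1(2) = (7)·(3)·(2)/[(2)·(-2)·(-3)] = 7/2
L_2(2) = (7)·(5)·(2)/[(4)·(2)·(-1)] = -35/4
L_3(2) = (7)·(5)·(3)/[(5)·(3)·(1)] = 7
Sum: 2·(-3/4) + (-3)·(7/2) + 0 + (-5)·(7) = -47

-47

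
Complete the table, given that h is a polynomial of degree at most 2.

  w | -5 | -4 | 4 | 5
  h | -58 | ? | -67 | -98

The 3 known values determine h uniquely (degree ≤ 2).
Evaluate each Lagrange basis at w = -4:
L_0(-4) = (-8)·(-9)/[(-9)·(-10)] = 4/5
L_1(-4) = (1)·(-9)/[(9)·(-1)] = 1
L_2(-4) = (1)·(-8)/[(10)·(1)] = -4/5
Sum: (-58)·(4/5) + (-67)·(1) + (-98)·(-4/5) = -35

-35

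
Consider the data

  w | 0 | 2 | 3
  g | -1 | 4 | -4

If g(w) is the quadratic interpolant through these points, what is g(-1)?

-14

Evaluate each Lagrange basis at w = -1:
L_0(-1) = (-3)·(-4)/[(-2)·(-3)] = 2
L_1(-1) = (-1)·(-4)/[(2)·(-1)] = -2
L_2(-1) = (-1)·(-3)/[(3)·(1)] = 1
Sum: (-1)·(2) + 4·(-2) + (-4)·(1) = -14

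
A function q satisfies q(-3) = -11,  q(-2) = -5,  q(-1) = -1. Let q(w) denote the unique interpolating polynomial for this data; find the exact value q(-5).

Evaluate each Lagrange basis at w = -5:
L_0(-5) = (-3)·(-4)/[(-1)·(-2)] = 6
L_1(-5) = (-2)·(-4)/[(1)·(-1)] = -8
L_2(-5) = (-2)·(-3)/[(2)·(1)] = 3
Sum: (-11)·(6) + (-5)·(-8) + (-1)·(3) = -29

-29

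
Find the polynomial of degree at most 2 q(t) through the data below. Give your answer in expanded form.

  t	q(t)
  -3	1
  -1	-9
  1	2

q(t) = (21/8)t^2 + (11/2)t - 49/8

Newton's divided differences:
q[-3,-1] = (-9 - 1) / (-1 - (-3)) = -5
q[-1,1] = (2 - (-9)) / (1 - (-1)) = 11/2
q[-3,-1,1] = (11/2 - (-5)) / (1 - (-3)) = 21/8
q(t) = 1 + (-5)·(t + 3) + (21/8)·(t + 3)(t + 1)
Expanding: q(t) = (21/8)t^2 + (11/2)t - 49/8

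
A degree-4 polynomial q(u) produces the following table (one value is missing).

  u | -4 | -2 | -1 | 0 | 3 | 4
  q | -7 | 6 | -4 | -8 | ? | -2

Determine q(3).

245/16

The 5 known values determine q uniquely (degree ≤ 4).
Evaluate each Lagrange basis at u = 3:
L_0(3) = (5)·(4)·(3)·(-1)/[(-2)·(-3)·(-4)·(-8)] = -5/16
L_1(3) = (7)·(4)·(3)·(-1)/[(2)·(-1)·(-2)·(-6)] = 7/2
L_2(3) = (7)·(5)·(3)·(-1)/[(3)·(1)·(-1)·(-5)] = -7
L_3(3) = (7)·(5)·(4)·(-1)/[(4)·(2)·(1)·(-4)] = 35/8
L_4(3) = (7)·(5)·(4)·(3)/[(8)·(6)·(5)·(4)] = 7/16
Sum: (-7)·(-5/16) + 6·(7/2) + (-4)·(-7) + (-8)·(35/8) + (-2)·(7/16) = 245/16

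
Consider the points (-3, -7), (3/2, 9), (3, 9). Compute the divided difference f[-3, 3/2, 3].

-16/27

f[-3,3/2] = (9 - (-7)) / (3/2 - (-3)) = 32/9
f[3/2,3] = (9 - 9) / (3 - 3/2) = 0
f[-3,3/2,3] = (0 - 32/9) / (3 - (-3)) = -16/27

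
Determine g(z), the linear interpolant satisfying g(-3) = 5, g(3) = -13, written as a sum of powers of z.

L_0(z) = (z - 3) / [-6] = -(1/6)z + 1/2
L_1(z) = (z + 3) / [6] = (1/6)z + 1/2
g(z) = 5·L_0 + (-13)·L_1
  5·L_0(z) = -(5/6)z + 5/2
  (-13)·L_1(z) = -(13/6)z - 13/2
Adding term by term: -3z - 4

g(z) = -3z - 4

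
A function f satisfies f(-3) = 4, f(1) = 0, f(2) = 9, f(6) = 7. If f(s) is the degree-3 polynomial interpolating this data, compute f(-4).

28

Evaluate each Lagrange basis at s = -4:
L_0(-4) = (-5)·(-6)·(-10)/[(-4)·(-5)·(-9)] = 5/3
L_1(-4) = (-1)·(-6)·(-10)/[(4)·(-1)·(-5)] = -3
L_2(-4) = (-1)·(-5)·(-10)/[(5)·(1)·(-4)] = 5/2
L_3(-4) = (-1)·(-5)·(-6)/[(9)·(5)·(4)] = -1/6
Sum: 4·(5/3) + 0 + 9·(5/2) + 7·(-1/6) = 28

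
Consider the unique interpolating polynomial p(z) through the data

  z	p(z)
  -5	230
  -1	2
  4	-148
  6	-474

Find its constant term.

Build the Lagrange basis polynomials:
L_0(z) = (z + 1)(z - 4)(z - 6) / [-396] = -(1/396)z^3 + (1/44)z^2 - (7/198)z - 2/33
L_1(z) = (z + 5)(z - 4)(z - 6) / [140] = (1/140)z^3 - (1/28)z^2 - (13/70)z + 6/7
L_2(z) = (z + 5)(z + 1)(z - 6) / [-90] = -(1/90)z^3 + (31/90)z + 1/3
L_3(z) = (z + 5)(z + 1)(z - 4) / [154] = (1/154)z^3 + (1/77)z^2 - (19/154)z - 10/77
p(z) = 230·L_0 + 2·L_1 + (-148)·L_2 + (-474)·L_3
Only the constant term is needed; take it from each L_i and combine:
230·(-2/33) + 2·(6/7) + (-148)·(1/3) + (-474)·(-10/77) = 0

0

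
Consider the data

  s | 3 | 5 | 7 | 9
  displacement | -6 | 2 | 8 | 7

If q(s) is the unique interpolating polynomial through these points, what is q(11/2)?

Evaluate each Lagrange basis at s = 11/2:
L_0(11/2) = (1/2)·(-3/2)·(-7/2)/[(-2)·(-4)·(-6)] = -7/128
L_1(11/2) = (5/2)·(-3/2)·(-7/2)/[(2)·(-2)·(-4)] = 105/128
L_2(11/2) = (5/2)·(1/2)·(-7/2)/[(4)·(2)·(-2)] = 35/128
L_3(11/2) = (5/2)·(1/2)·(-3/2)/[(6)·(4)·(2)] = -5/128
Sum: (-6)·(-7/128) + 2·(105/128) + 8·(35/128) + 7·(-5/128) = 497/128

497/128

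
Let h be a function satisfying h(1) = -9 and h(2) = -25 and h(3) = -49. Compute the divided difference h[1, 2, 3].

h[1,2] = (-25 - (-9)) / (2 - 1) = -16
h[2,3] = (-49 - (-25)) / (3 - 2) = -24
h[1,2,3] = (-24 - (-16)) / (3 - 1) = -4

-4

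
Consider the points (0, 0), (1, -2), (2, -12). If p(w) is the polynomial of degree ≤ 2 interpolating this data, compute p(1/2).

Using Newton's divided-difference form:
p[0,1] = (-2 - 0) / (1 - 0) = -2
p[1,2] = (-12 - (-2)) / (2 - 1) = -10
p[0,1,2] = (-10 - (-2)) / (2 - 0) = -4
p(1/2) = 0 + (-2)·(1/2) + (-4)·(1/2)·(-1/2) = 0

0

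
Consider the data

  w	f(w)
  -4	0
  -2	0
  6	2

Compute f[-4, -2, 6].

1/40

f[-4,-2] = (0 - 0) / (-2 - (-4)) = 0
f[-2,6] = (2 - 0) / (6 - (-2)) = 1/4
f[-4,-2,6] = (1/4 - 0) / (6 - (-4)) = 1/40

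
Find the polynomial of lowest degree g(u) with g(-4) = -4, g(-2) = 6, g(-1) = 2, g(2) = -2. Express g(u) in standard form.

g(u) = (11/18)u^3 + (23/18)u^2 - (40/9)u - 28/9

Build the Lagrange basis polynomials:
L_0(u) = (u + 2)(u + 1)(u - 2) / [-36] = -(1/36)u^3 - (1/36)u^2 + (1/9)u + 1/9
L_1(u) = (u + 4)(u + 1)(u - 2) / [8] = (1/8)u^3 + (3/8)u^2 - (3/4)u - 1
L_2(u) = (u + 4)(u + 2)(u - 2) / [-9] = -(1/9)u^3 - (4/9)u^2 + (4/9)u + 16/9
L_3(u) = (u + 4)(u + 2)(u + 1) / [72] = (1/72)u^3 + (7/72)u^2 + (7/36)u + 1/9
g(u) = (-4)·L_0 + 6·L_1 + 2·L_2 + (-2)·L_3
  (-4)·L_0(u) = (1/9)u^3 + (1/9)u^2 - (4/9)u - 4/9
  6·L_1(u) = (3/4)u^3 + (9/4)u^2 - (9/2)u - 6
  2·L_2(u) = -(2/9)u^3 - (8/9)u^2 + (8/9)u + 32/9
  (-2)·L_3(u) = -(1/36)u^3 - (7/36)u^2 - (7/18)u - 2/9
Adding term by term: (11/18)u^3 + (23/18)u^2 - (40/9)u - 28/9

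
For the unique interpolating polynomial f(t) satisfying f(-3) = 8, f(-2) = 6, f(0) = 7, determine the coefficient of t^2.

5/6

The leading coefficient equals the top divided difference f[-3,-2,0].
f[-3,-2] = (6 - 8) / (-2 - (-3)) = -2
f[-2,0] = (7 - 6) / (0 - (-2)) = 1/2
f[-3,-2,0] = (1/2 - (-2)) / (0 - (-3)) = 5/6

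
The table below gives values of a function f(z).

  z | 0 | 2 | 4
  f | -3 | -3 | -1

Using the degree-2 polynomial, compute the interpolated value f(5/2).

Evaluate each Lagrange basis at z = 5/2:
L_0(5/2) = (1/2)·(-3/2)/[(-2)·(-4)] = -3/32
L_1(5/2) = (5/2)·(-3/2)/[(2)·(-2)] = 15/16
L_2(5/2) = (5/2)·(1/2)/[(4)·(2)] = 5/32
Sum: (-3)·(-3/32) + (-3)·(15/16) + (-1)·(5/32) = -43/16

-43/16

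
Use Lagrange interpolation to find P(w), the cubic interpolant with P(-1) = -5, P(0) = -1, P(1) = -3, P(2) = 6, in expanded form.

P(w) = (17/6)w^3 - 3w^2 - (11/6)w - 1

Build the Lagrange basis polynomials:
L_0(w) = w(w - 1)(w - 2) / [-6] = -(1/6)w^3 + (1/2)w^2 - (1/3)w
L_1(w) = (w + 1)(w - 1)(w - 2) / [2] = (1/2)w^3 - w^2 - (1/2)w + 1
L_2(w) = (w + 1)w(w - 2) / [-2] = -(1/2)w^3 + (1/2)w^2 + w
L_3(w) = (w + 1)w(w - 1) / [6] = (1/6)w^3 - (1/6)w
P(w) = (-5)·L_0 + (-1)·L_1 + (-3)·L_2 + 6·L_3
  (-5)·L_0(w) = (5/6)w^3 - (5/2)w^2 + (5/3)w
  (-1)·L_1(w) = -(1/2)w^3 + w^2 + (1/2)w - 1
  (-3)·L_2(w) = (3/2)w^3 - (3/2)w^2 - 3w
  6·L_3(w) = w^3 - w
Adding term by term: (17/6)w^3 - 3w^2 - (11/6)w - 1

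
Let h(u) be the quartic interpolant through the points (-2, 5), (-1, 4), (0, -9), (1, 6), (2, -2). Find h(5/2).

Evaluate each Lagrange basis at u = 5/2:
L_0(5/2) = (7/2)·(5/2)·(3/2)·(1/2)/[(-1)·(-2)·(-3)·(-4)] = 35/128
L_1(5/2) = (9/2)·(5/2)·(3/2)·(1/2)/[(1)·(-1)·(-2)·(-3)] = -45/32
L_2(5/2) = (9/2)·(7/2)·(3/2)·(1/2)/[(2)·(1)·(-1)·(-2)] = 189/64
L_3(5/2) = (9/2)·(7/2)·(5/2)·(1/2)/[(3)·(2)·(1)·(-1)] = -105/32
L_4(5/2) = (9/2)·(7/2)·(5/2)·(3/2)/[(4)·(3)·(2)·(1)] = 315/128
Sum: 5·(35/128) + 4·(-45/32) + (-9)·(189/64) + 6·(-105/32) + (-2)·(315/128) = -7097/128

-7097/128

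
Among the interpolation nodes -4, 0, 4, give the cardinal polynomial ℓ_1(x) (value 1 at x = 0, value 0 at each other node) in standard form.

ℓ_1(x) = -(1/16)x^2 + 1

ℓ_1(x) = (x + 4)(x - 4) / [(4)·(-4)]
       = (x^2 - 16) / (-16)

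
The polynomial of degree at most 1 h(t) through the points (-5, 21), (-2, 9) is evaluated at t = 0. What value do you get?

1

L_0(0) = (2)/[(-3)] = -2/3
L_1(0) = (5)/[(3)] = 5/3
Sum: 21·(-2/3) + 9·(5/3) = 1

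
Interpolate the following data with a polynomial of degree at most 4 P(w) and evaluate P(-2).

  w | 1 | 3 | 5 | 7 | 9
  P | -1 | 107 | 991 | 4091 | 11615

L_0(-2) = (-5)·(-7)·(-9)·(-11)/[(-2)·(-4)·(-6)·(-8)] = 1155/128
L_1(-2) = (-3)·(-7)·(-9)·(-11)/[(2)·(-2)·(-4)·(-6)] = -693/32
L_2(-2) = (-3)·(-5)·(-9)·(-11)/[(4)·(2)·(-2)·(-4)] = 1485/64
L_3(-2) = (-3)·(-5)·(-7)·(-11)/[(6)·(4)·(2)·(-2)] = -385/32
L_4(-2) = (-3)·(-5)·(-7)·(-9)/[(8)·(6)·(4)·(2)] = 315/128
Sum: (-1)·(1155/128) + 107·(-693/32) + 991·(1485/64) + 4091·(-385/32) + 11615·(315/128) = 32

32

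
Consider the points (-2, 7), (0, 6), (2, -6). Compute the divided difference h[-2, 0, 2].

h[-2,0] = (6 - 7) / (0 - (-2)) = -1/2
h[0,2] = (-6 - 6) / (2 - 0) = -6
h[-2,0,2] = (-6 - (-1/2)) / (2 - (-2)) = -11/8

-11/8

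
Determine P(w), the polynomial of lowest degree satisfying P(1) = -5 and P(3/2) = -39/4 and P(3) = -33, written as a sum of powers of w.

P(w) = -3w^2 - 2w

Build the Lagrange basis polynomials:
L_0(w) = (w - 3/2)(w - 3) / [1] = w^2 - (9/2)w + 9/2
L_1(w) = (w - 1)(w - 3) / [-3/4] = -(4/3)w^2 + (16/3)w - 4
L_2(w) = (w - 1)(w - 3/2) / [3] = (1/3)w^2 - (5/6)w + 1/2
P(w) = (-5)·L_0 + (-39/4)·L_1 + (-33)·L_2
  (-5)·L_0(w) = -5w^2 + (45/2)w - 45/2
  (-39/4)·L_1(w) = 13w^2 - 52w + 39
  (-33)·L_2(w) = -11w^2 + (55/2)w - 33/2
Adding term by term: -3w^2 - 2w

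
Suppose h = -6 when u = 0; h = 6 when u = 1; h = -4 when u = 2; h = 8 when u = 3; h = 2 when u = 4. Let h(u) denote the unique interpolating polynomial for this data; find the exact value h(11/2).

-10719/32

Using Newton's divided-difference form:
h[0,1] = (6 - (-6)) / (1 - 0) = 12
h[1,2] = (-4 - 6) / (2 - 1) = -10
h[2,3] = (8 - (-4)) / (3 - 2) = 12
h[3,4] = (2 - 8) / (4 - 3) = -6
h[0,1,2] = (-10 - 12) / (2 - 0) = -11
h[1,2,3] = (12 - (-10)) / (3 - 1) = 11
h[2,3,4] = (-6 - 12) / (4 - 2) = -9
h[0,1,2,3] = (11 - (-11)) / (3 - 0) = 22/3
h[1,2,3,4] = (-9 - 11) / (4 - 1) = -20/3
h[0,1,2,3,4] = (-20/3 - 22/3) / (4 - 0) = -7/2
h(11/2) = -6 + 12·(11/2) + (-11)·(11/2)·(9/2) + (22/3)·(11/2)·(9/2)·(7/2) + (-7/2)·(11/2)·(9/2)·(7/2)·(5/2) = -10719/32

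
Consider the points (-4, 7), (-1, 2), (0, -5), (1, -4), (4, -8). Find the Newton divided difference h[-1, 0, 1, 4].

-11/12

h[-1,0] = (-5 - 2) / (0 - (-1)) = -7
h[0,1] = (-4 - (-5)) / (1 - 0) = 1
h[1,4] = (-8 - (-4)) / (4 - 1) = -4/3
h[-1,0,1] = (1 - (-7)) / (1 - (-1)) = 4
h[0,1,4] = (-4/3 - 1) / (4 - 0) = -7/12
h[-1,0,1,4] = (-7/12 - 4) / (4 - (-1)) = -11/12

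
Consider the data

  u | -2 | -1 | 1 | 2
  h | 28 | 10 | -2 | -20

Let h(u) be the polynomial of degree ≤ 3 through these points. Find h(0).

4

L_0(0) = (1)·(-1)·(-2)/[(-1)·(-3)·(-4)] = -1/6
L_1(0) = (2)·(-1)·(-2)/[(1)·(-2)·(-3)] = 2/3
L_2(0) = (2)·(1)·(-2)/[(3)·(2)·(-1)] = 2/3
L_3(0) = (2)·(1)·(-1)/[(4)·(3)·(1)] = -1/6
Sum: 28·(-1/6) + 10·(2/3) + (-2)·(2/3) + (-20)·(-1/6) = 4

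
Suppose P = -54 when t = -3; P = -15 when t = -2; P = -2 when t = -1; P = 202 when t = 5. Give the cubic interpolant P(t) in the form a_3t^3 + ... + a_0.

Newton's divided differences:
P[-3,-2] = (-15 - (-54)) / (-2 - (-3)) = 39
P[-2,-1] = (-2 - (-15)) / (-1 - (-2)) = 13
P[-1,5] = (202 - (-2)) / (5 - (-1)) = 34
P[-3,-2,-1] = (13 - 39) / (-1 - (-3)) = -13
P[-2,-1,5] = (34 - 13) / (5 - (-2)) = 3
P[-3,-2,-1,5] = (3 - (-13)) / (5 - (-3)) = 2
P(t) = -54 + 39·(t + 3) + (-13)·(t + 3)(t + 2) + 2·(t + 3)(t + 2)(t + 1)
Expanding: P(t) = 2t^3 - t^2 - 4t - 3

P(t) = 2t^3 - t^2 - 4t - 3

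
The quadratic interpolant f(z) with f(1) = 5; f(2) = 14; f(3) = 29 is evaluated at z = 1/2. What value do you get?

11/4

Evaluate each Lagrange basis at z = 1/2:
L_0(1/2) = (-3/2)·(-5/2)/[(-1)·(-2)] = 15/8
L_1(1/2) = (-1/2)·(-5/2)/[(1)·(-1)] = -5/4
L_2(1/2) = (-1/2)·(-3/2)/[(2)·(1)] = 3/8
Sum: 5·(15/8) + 14·(-5/4) + 29·(3/8) = 11/4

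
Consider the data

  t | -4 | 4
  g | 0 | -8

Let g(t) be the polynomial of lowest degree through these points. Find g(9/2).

-17/2

Evaluate each Lagrange basis at t = 9/2:
L_0(9/2) = (1/2)/[(-8)] = -1/16
L_1(9/2) = (17/2)/[(8)] = 17/16
Sum: 0 + (-8)·(17/16) = -17/2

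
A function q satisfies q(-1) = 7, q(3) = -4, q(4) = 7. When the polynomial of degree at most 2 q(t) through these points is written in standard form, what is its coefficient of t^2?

The leading coefficient equals the top divided difference q[-1,3,4].
q[-1,3] = (-4 - 7) / (3 - (-1)) = -11/4
q[3,4] = (7 - (-4)) / (4 - 3) = 11
q[-1,3,4] = (11 - (-11/4)) / (4 - (-1)) = 11/4

11/4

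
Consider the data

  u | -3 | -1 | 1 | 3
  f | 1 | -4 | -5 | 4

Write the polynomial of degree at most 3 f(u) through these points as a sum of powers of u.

f(u) = (1/8)u^3 + (7/8)u^2 - (5/8)u - 43/8

L_0(u) = (u + 1)(u - 1)(u - 3) / [-48] = -(1/48)u^3 + (1/16)u^2 + (1/48)u - 1/16
L_1(u) = (u + 3)(u - 1)(u - 3) / [16] = (1/16)u^3 - (1/16)u^2 - (9/16)u + 9/16
L_2(u) = (u + 3)(u + 1)(u - 3) / [-16] = -(1/16)u^3 - (1/16)u^2 + (9/16)u + 9/16
L_3(u) = (u + 3)(u + 1)(u - 1) / [48] = (1/48)u^3 + (1/16)u^2 - (1/48)u - 1/16
f(u) = 1·L_0 + (-4)·L_1 + (-5)·L_2 + 4·L_3
  1·L_0(u) = -(1/48)u^3 + (1/16)u^2 + (1/48)u - 1/16
  (-4)·L_1(u) = -(1/4)u^3 + (1/4)u^2 + (9/4)u - 9/4
  (-5)·L_2(u) = (5/16)u^3 + (5/16)u^2 - (45/16)u - 45/16
  4·L_3(u) = (1/12)u^3 + (1/4)u^2 - (1/12)u - 1/4
Adding term by term: (1/8)u^3 + (7/8)u^2 - (5/8)u - 43/8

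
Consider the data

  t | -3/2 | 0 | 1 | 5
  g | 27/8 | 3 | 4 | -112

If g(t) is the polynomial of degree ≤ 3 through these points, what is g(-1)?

2

Evaluate each Lagrange basis at t = -1:
L_0(-1) = (-1)·(-2)·(-6)/[(-3/2)·(-5/2)·(-13/2)] = 32/65
L_1(-1) = (1/2)·(-2)·(-6)/[(3/2)·(-1)·(-5)] = 4/5
L_2(-1) = (1/2)·(-1)·(-6)/[(5/2)·(1)·(-4)] = -3/10
L_3(-1) = (1/2)·(-1)·(-2)/[(13/2)·(5)·(4)] = 1/130
Sum: 27/8·(32/65) + 3·(4/5) + 4·(-3/10) + (-112)·(1/130) = 2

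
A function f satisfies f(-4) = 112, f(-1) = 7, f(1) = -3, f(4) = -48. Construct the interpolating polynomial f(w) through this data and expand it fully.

f(w) = -w^3 + 2w^2 - 4w

L_0(w) = (w + 1)(w - 1)(w - 4) / [-120] = -(1/120)w^3 + (1/30)w^2 + (1/120)w - 1/30
L_1(w) = (w + 4)(w - 1)(w - 4) / [30] = (1/30)w^3 - (1/30)w^2 - (8/15)w + 8/15
L_2(w) = (w + 4)(w + 1)(w - 4) / [-30] = -(1/30)w^3 - (1/30)w^2 + (8/15)w + 8/15
L_3(w) = (w + 4)(w + 1)(w - 1) / [120] = (1/120)w^3 + (1/30)w^2 - (1/120)w - 1/30
f(w) = 112·L_0 + 7·L_1 + (-3)·L_2 + (-48)·L_3
  112·L_0(w) = -(14/15)w^3 + (56/15)w^2 + (14/15)w - 56/15
  7·L_1(w) = (7/30)w^3 - (7/30)w^2 - (56/15)w + 56/15
  (-3)·L_2(w) = (1/10)w^3 + (1/10)w^2 - (8/5)w - 8/5
  (-48)·L_3(w) = -(2/5)w^3 - (8/5)w^2 + (2/5)w + 8/5
Adding term by term: -w^3 + 2w^2 - 4w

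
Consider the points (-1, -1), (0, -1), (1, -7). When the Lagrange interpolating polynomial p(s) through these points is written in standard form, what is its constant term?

L_0(s) = s(s - 1) / [2] = (1/2)s^2 - (1/2)s
L_1(s) = (s + 1)(s - 1) / [-1] = -s^2 + 1
L_2(s) = (s + 1)s / [2] = (1/2)s^2 + (1/2)s
p(s) = (-1)·L_0 + (-1)·L_1 + (-7)·L_2
Only the constant term is needed; take it from each L_i and combine:
(-1)·(0) + (-1)·(1) + (-7)·(0) = -1

-1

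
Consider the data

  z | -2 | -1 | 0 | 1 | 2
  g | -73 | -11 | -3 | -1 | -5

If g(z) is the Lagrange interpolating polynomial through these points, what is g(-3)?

-285

L_0(-3) = (-2)·(-3)·(-4)·(-5)/[(-1)·(-2)·(-3)·(-4)] = 5
L_1(-3) = (-1)·(-3)·(-4)·(-5)/[(1)·(-1)·(-2)·(-3)] = -10
L_2(-3) = (-1)·(-2)·(-4)·(-5)/[(2)·(1)·(-1)·(-2)] = 10
L_3(-3) = (-1)·(-2)·(-3)·(-5)/[(3)·(2)·(1)·(-1)] = -5
L_4(-3) = (-1)·(-2)·(-3)·(-4)/[(4)·(3)·(2)·(1)] = 1
Sum: (-73)·(5) + (-11)·(-10) + (-3)·(10) + (-1)·(-5) + (-5)·(1) = -285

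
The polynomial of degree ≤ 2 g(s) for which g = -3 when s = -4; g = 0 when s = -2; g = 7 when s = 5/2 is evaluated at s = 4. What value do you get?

367/39

Using Newton's divided-difference form:
g[-4,-2] = (0 - (-3)) / (-2 - (-4)) = 3/2
g[-2,5/2] = (7 - 0) / (5/2 - (-2)) = 14/9
g[-4,-2,5/2] = (14/9 - 3/2) / (5/2 - (-4)) = 1/117
g(4) = -3 + (3/2)·(8) + (1/117)·(8)·(6) = 367/39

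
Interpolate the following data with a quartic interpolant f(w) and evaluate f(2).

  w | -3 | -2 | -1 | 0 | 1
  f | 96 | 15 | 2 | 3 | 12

L_0(2) = (4)·(3)·(2)·(1)/[(-1)·(-2)·(-3)·(-4)] = 1
L_1(2) = (5)·(3)·(2)·(1)/[(1)·(-1)·(-2)·(-3)] = -5
L_2(2) = (5)·(4)·(2)·(1)/[(2)·(1)·(-1)·(-2)] = 10
L_3(2) = (5)·(4)·(3)·(1)/[(3)·(2)·(1)·(-1)] = -10
L_4(2) = (5)·(4)·(3)·(2)/[(4)·(3)·(2)·(1)] = 5
Sum: 96·(1) + 15·(-5) + 2·(10) + 3·(-10) + 12·(5) = 71

71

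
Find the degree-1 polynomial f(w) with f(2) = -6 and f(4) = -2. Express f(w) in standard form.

f(w) = 2w - 10

L_0(w) = (w - 4) / [-2] = -(1/2)w + 2
L_1(w) = (w - 2) / [2] = (1/2)w - 1
f(w) = (-6)·L_0 + (-2)·L_1
  (-6)·L_0(w) = 3w - 12
  (-2)·L_1(w) = -w + 2
Adding term by term: 2w - 10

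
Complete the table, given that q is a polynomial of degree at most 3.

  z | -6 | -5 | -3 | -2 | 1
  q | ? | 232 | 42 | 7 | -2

The 4 known values determine q uniquely (degree ≤ 3).
Evaluate each Lagrange basis at z = -6:
L_0(-6) = (-3)·(-4)·(-7)/[(-2)·(-3)·(-6)] = 7/3
L_1(-6) = (-1)·(-4)·(-7)/[(2)·(-1)·(-4)] = -7/2
L_2(-6) = (-1)·(-3)·(-7)/[(3)·(1)·(-3)] = 7/3
L_3(-6) = (-1)·(-3)·(-4)/[(6)·(4)·(3)] = -1/6
Sum: 232·(7/3) + 42·(-7/2) + 7·(7/3) + (-2)·(-1/6) = 411

411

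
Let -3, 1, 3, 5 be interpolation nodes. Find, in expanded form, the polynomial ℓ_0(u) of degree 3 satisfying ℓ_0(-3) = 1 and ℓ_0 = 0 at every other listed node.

ℓ_0(u) = (u - 1)(u - 3)(u - 5) / [(-4)·(-6)·(-8)]
       = (u^3 - 9u^2 + 23u - 15) / (-192)

ℓ_0(u) = -(1/192)u^3 + (3/64)u^2 - (23/192)u + 5/64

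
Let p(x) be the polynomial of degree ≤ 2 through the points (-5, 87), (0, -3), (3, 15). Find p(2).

3

Evaluate each Lagrange basis at x = 2:
L_0(2) = (2)·(-1)/[(-5)·(-8)] = -1/20
L_1(2) = (7)·(-1)/[(5)·(-3)] = 7/15
L_2(2) = (7)·(2)/[(8)·(3)] = 7/12
Sum: 87·(-1/20) + (-3)·(7/15) + 15·(7/12) = 3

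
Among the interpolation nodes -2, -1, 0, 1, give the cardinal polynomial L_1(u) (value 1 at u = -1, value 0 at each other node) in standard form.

L_1(u) = (1/2)u^3 + (1/2)u^2 - u

L_1(u) = (u + 2)u(u - 1) / [(1)·(-1)·(-2)]
       = (u^3 + u^2 - 2u) / (2)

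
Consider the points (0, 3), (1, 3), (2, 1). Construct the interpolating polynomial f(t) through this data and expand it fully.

f(t) = -t^2 + t + 3

Build the Lagrange basis polynomials:
L_0(t) = (t - 1)(t - 2) / [2] = (1/2)t^2 - (3/2)t + 1
L_1(t) = t(t - 2) / [-1] = -t^2 + 2t
L_2(t) = t(t - 1) / [2] = (1/2)t^2 - (1/2)t
f(t) = 3·L_0 + 3·L_1 + 1·L_2
  3·L_0(t) = (3/2)t^2 - (9/2)t + 3
  3·L_1(t) = -3t^2 + 6t
  1·L_2(t) = (1/2)t^2 - (1/2)t
Adding term by term: -t^2 + t + 3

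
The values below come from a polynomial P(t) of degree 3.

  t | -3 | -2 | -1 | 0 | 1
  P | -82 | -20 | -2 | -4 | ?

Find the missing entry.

The 4 known values determine P uniquely (degree ≤ 3).
L_0(1) = (3)·(2)·(1)/[(-1)·(-2)·(-3)] = -1
L_1(1) = (4)·(2)·(1)/[(1)·(-1)·(-2)] = 4
L_2(1) = (4)·(3)·(1)/[(2)·(1)·(-1)] = -6
L_3(1) = (4)·(3)·(2)/[(3)·(2)·(1)] = 4
Sum: (-82)·(-1) + (-20)·(4) + (-2)·(-6) + (-4)·(4) = -2

-2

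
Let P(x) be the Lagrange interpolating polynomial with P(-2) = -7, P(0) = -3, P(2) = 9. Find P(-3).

-6

L_0(-3) = (-3)·(-5)/[(-2)·(-4)] = 15/8
L_1(-3) = (-1)·(-5)/[(2)·(-2)] = -5/4
L_2(-3) = (-1)·(-3)/[(4)·(2)] = 3/8
Sum: (-7)·(15/8) + (-3)·(-5/4) + 9·(3/8) = -6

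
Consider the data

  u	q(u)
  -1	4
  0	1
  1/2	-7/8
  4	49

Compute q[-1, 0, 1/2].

q[-1,0] = (1 - 4) / (0 - (-1)) = -3
q[0,1/2] = (-7/8 - 1) / (1/2 - 0) = -15/4
q[-1,0,1/2] = (-15/4 - (-3)) / (1/2 - (-1)) = -1/2

-1/2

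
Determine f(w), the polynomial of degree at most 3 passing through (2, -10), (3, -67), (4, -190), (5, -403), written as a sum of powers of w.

f(w) = -4w^3 + 3w^2 + 4w + 2

Newton's divided differences:
f[2,3] = (-67 - (-10)) / (3 - 2) = -57
f[3,4] = (-190 - (-67)) / (4 - 3) = -123
f[4,5] = (-403 - (-190)) / (5 - 4) = -213
f[2,3,4] = (-123 - (-57)) / (4 - 2) = -33
f[3,4,5] = (-213 - (-123)) / (5 - 3) = -45
f[2,3,4,5] = (-45 - (-33)) / (5 - 2) = -4
f(w) = -10 + (-57)·(w - 2) + (-33)·(w - 2)(w - 3) + (-4)·(w - 2)(w - 3)(w - 4)
Expanding: f(w) = -4w^3 + 3w^2 + 4w + 2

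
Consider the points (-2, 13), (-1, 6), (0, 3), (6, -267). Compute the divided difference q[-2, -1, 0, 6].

q[-2,-1] = (6 - 13) / (-1 - (-2)) = -7
q[-1,0] = (3 - 6) / (0 - (-1)) = -3
q[0,6] = (-267 - 3) / (6 - 0) = -45
q[-2,-1,0] = (-3 - (-7)) / (0 - (-2)) = 2
q[-1,0,6] = (-45 - (-3)) / (6 - (-1)) = -6
q[-2,-1,0,6] = (-6 - 2) / (6 - (-2)) = -1

-1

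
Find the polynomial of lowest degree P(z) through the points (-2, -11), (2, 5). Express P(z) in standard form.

L_0(z) = (z - 2) / [-4] = -(1/4)z + 1/2
L_1(z) = (z + 2) / [4] = (1/4)z + 1/2
P(z) = (-11)·L_0 + 5·L_1
  (-11)·L_0(z) = (11/4)z - 11/2
  5·L_1(z) = (5/4)z + 5/2
Adding term by term: 4z - 3

P(z) = 4z - 3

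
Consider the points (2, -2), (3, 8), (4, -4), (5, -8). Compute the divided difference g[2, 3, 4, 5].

g[2,3] = (8 - (-2)) / (3 - 2) = 10
g[3,4] = (-4 - 8) / (4 - 3) = -12
g[4,5] = (-8 - (-4)) / (5 - 4) = -4
g[2,3,4] = (-12 - 10) / (4 - 2) = -11
g[3,4,5] = (-4 - (-12)) / (5 - 3) = 4
g[2,3,4,5] = (4 - (-11)) / (5 - 2) = 5

5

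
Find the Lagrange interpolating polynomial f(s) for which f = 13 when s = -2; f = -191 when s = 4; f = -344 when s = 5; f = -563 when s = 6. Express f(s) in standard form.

f(s) = -2s^3 - 3s^2 - 4s + 1

L_0(s) = (s - 4)(s - 5)(s - 6) / [-336] = -(1/336)s^3 + (5/112)s^2 - (37/168)s + 5/14
L_1(s) = (s + 2)(s - 5)(s - 6) / [12] = (1/12)s^3 - (3/4)s^2 + (2/3)s + 5
L_2(s) = (s + 2)(s - 4)(s - 6) / [-7] = -(1/7)s^3 + (8/7)s^2 - (4/7)s - 48/7
L_3(s) = (s + 2)(s - 4)(s - 5) / [16] = (1/16)s^3 - (7/16)s^2 + (1/8)s + 5/2
f(s) = 13·L_0 + (-191)·L_1 + (-344)·L_2 + (-563)·L_3
  13·L_0(s) = -(13/336)s^3 + (65/112)s^2 - (481/168)s + 65/14
  (-191)·L_1(s) = -(191/12)s^3 + (573/4)s^2 - (382/3)s - 955
  (-344)·L_2(s) = (344/7)s^3 - (2752/7)s^2 + (1376/7)s + 16512/7
  (-563)·L_3(s) = -(563/16)s^3 + (3941/16)s^2 - (563/8)s - 2815/2
Adding term by term: -2s^3 - 3s^2 - 4s + 1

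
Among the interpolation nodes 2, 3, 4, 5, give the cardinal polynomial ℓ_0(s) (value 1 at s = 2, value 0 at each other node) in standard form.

ℓ_0(s) = (s - 3)(s - 4)(s - 5) / [(-1)·(-2)·(-3)]
       = (s^3 - 12s^2 + 47s - 60) / (-6)

ℓ_0(s) = -(1/6)s^3 + 2s^2 - (47/6)s + 10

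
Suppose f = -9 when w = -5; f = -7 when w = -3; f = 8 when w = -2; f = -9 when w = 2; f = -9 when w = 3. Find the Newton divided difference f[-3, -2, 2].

-77/20

f[-3,-2] = (8 - (-7)) / (-2 - (-3)) = 15
f[-2,2] = (-9 - 8) / (2 - (-2)) = -17/4
f[-3,-2,2] = (-17/4 - 15) / (2 - (-3)) = -77/20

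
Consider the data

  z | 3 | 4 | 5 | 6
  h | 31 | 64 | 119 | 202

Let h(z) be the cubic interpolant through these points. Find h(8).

L_0(8) = (4)·(3)·(2)/[(-1)·(-2)·(-3)] = -4
L_1(8) = (5)·(3)·(2)/[(1)·(-1)·(-2)] = 15
L_2(8) = (5)·(4)·(2)/[(2)·(1)·(-1)] = -20
L_3(8) = (5)·(4)·(3)/[(3)·(2)·(1)] = 10
Sum: 31·(-4) + 64·(15) + 119·(-20) + 202·(10) = 476

476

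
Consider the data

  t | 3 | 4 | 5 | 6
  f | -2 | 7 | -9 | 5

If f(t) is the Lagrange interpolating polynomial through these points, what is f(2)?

-91

L_0(2) = (-2)·(-3)·(-4)/[(-1)·(-2)·(-3)] = 4
L_1(2) = (-1)·(-3)·(-4)/[(1)·(-1)·(-2)] = -6
L_2(2) = (-1)·(-2)·(-4)/[(2)·(1)·(-1)] = 4
L_3(2) = (-1)·(-2)·(-3)/[(3)·(2)·(1)] = -1
Sum: (-2)·(4) + 7·(-6) + (-9)·(4) + 5·(-1) = -91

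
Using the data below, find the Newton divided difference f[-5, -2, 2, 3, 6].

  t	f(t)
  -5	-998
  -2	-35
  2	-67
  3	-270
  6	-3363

-2

f[-5,-2] = (-35 - (-998)) / (-2 - (-5)) = 321
f[-2,2] = (-67 - (-35)) / (2 - (-2)) = -8
f[2,3] = (-270 - (-67)) / (3 - 2) = -203
f[3,6] = (-3363 - (-270)) / (6 - 3) = -1031
f[-5,-2,2] = (-8 - 321) / (2 - (-5)) = -47
f[-2,2,3] = (-203 - (-8)) / (3 - (-2)) = -39
f[2,3,6] = (-1031 - (-203)) / (6 - 2) = -207
f[-5,-2,2,3] = (-39 - (-47)) / (3 - (-5)) = 1
f[-2,2,3,6] = (-207 - (-39)) / (6 - (-2)) = -21
f[-5,-2,2,3,6] = (-21 - 1) / (6 - (-5)) = -2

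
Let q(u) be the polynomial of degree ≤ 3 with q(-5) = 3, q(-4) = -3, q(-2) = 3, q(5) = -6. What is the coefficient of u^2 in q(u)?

-173/210

L_0(u) = (u + 4)(u + 2)(u - 5) / [-30] = -(1/30)u^3 - (1/30)u^2 + (11/15)u + 4/3
L_1(u) = (u + 5)(u + 2)(u - 5) / [18] = (1/18)u^3 + (1/9)u^2 - (25/18)u - 25/9
L_2(u) = (u + 5)(u + 4)(u - 5) / [-42] = -(1/42)u^3 - (2/21)u^2 + (25/42)u + 50/21
L_3(u) = (u + 5)(u + 4)(u + 2) / [630] = (1/630)u^3 + (11/630)u^2 + (19/315)u + 4/63
q(u) = 3·L_0 + (-3)·L_1 + 3·L_2 + (-6)·L_3
Only the coefficient of u^2 is needed; take it from each L_i and combine:
3·(-1/30) + (-3)·(1/9) + 3·(-2/21) + (-6)·(11/630) = -173/210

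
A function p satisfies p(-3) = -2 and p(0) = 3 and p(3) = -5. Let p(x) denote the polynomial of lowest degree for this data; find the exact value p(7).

-323/9

Evaluate each Lagrange basis at x = 7:
L_0(7) = (7)·(4)/[(-3)·(-6)] = 14/9
L_1(7) = (10)·(4)/[(3)·(-3)] = -40/9
L_2(7) = (10)·(7)/[(6)·(3)] = 35/9
Sum: (-2)·(14/9) + 3·(-40/9) + (-5)·(35/9) = -323/9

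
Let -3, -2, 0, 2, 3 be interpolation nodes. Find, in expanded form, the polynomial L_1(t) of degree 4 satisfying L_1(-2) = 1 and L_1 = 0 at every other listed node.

L_1(t) = -(1/40)t^4 + (1/20)t^3 + (9/40)t^2 - (9/20)t

L_1(t) = (t + 3)t(t - 2)(t - 3) / [(1)·(-2)·(-4)·(-5)]
       = (t^4 - 2t^3 - 9t^2 + 18t) / (-40)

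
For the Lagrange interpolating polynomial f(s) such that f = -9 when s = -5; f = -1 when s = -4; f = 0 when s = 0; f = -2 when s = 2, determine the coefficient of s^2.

7/40

Build the Lagrange basis polynomials:
L_0(s) = (s + 4)s(s - 2) / [-35] = -(1/35)s^3 - (2/35)s^2 + (8/35)s
L_1(s) = (s + 5)s(s - 2) / [24] = (1/24)s^3 + (1/8)s^2 - (5/12)s
L_2(s) = (s + 5)(s + 4)(s - 2) / [-40] = -(1/40)s^3 - (7/40)s^2 - (1/20)s + 1
L_3(s) = (s + 5)(s + 4)s / [84] = (1/84)s^3 + (3/28)s^2 + (5/21)s
f(s) = (-9)·L_0 + (-1)·L_1 + 0·L_2 + (-2)·L_3
Only the coefficient of s^2 is needed; take it from each L_i and combine:
(-9)·(-2/35) + (-1)·(1/8) + 0·(-7/40) + (-2)·(3/28) = 7/40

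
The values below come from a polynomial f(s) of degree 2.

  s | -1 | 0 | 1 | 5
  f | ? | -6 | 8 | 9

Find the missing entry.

The 3 known values determine f uniquely (degree ≤ 2).
Evaluate each Lagrange basis at s = -1:
L_0(-1) = (-2)·(-6)/[(-1)·(-5)] = 12/5
L_1(-1) = (-1)·(-6)/[(1)·(-4)] = -3/2
L_2(-1) = (-1)·(-2)/[(5)·(4)] = 1/10
Sum: (-6)·(12/5) + 8·(-3/2) + 9·(1/10) = -51/2

-51/2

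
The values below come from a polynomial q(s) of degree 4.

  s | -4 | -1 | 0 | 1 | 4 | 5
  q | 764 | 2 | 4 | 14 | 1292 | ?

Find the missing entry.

3014

The 5 known values determine q uniquely (degree ≤ 4).
Evaluate each Lagrange basis at s = 5:
L_0(5) = (6)·(5)·(4)·(1)/[(-3)·(-4)·(-5)·(-8)] = 1/4
L_1(5) = (9)·(5)·(4)·(1)/[(3)·(-1)·(-2)·(-5)] = -6
L_2(5) = (9)·(6)·(4)·(1)/[(4)·(1)·(-1)·(-4)] = 27/2
L_3(5) = (9)·(6)·(5)·(1)/[(5)·(2)·(1)·(-3)] = -9
L_4(5) = (9)·(6)·(5)·(4)/[(8)·(5)·(4)·(3)] = 9/4
Sum: 764·(1/4) + 2·(-6) + 4·(27/2) + 14·(-9) + 1292·(9/4) = 3014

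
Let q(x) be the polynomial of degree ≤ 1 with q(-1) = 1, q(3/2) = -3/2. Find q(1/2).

-1/2

Evaluate each Lagrange basis at x = 1/2:
L_0(1/2) = (-1)/[(-5/2)] = 2/5
L_1(1/2) = (3/2)/[(5/2)] = 3/5
Sum: 1·(2/5) + (-3/2)·(3/5) = -1/2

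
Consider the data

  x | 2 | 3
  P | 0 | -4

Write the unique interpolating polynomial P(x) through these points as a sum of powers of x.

P(x) = -4x + 8

Build the Lagrange basis polynomials:
L_0(x) = (x - 3) / [-1] = -x + 3
L_1(x) = (x - 2) / [1] = x - 2
P(x) = 0·L_0 + (-4)·L_1
  0·L_0(x) = 0
  (-4)·L_1(x) = -4x + 8
Adding term by term: -4x + 8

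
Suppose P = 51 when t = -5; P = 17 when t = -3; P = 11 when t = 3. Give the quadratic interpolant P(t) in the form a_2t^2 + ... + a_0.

P(t) = 2t^2 - t - 4

Newton's divided differences:
P[-5,-3] = (17 - 51) / (-3 - (-5)) = -17
P[-3,3] = (11 - 17) / (3 - (-3)) = -1
P[-5,-3,3] = (-1 - (-17)) / (3 - (-5)) = 2
P(t) = 51 + (-17)·(t + 5) + 2·(t + 5)(t + 3)
Expanding: P(t) = 2t^2 - t - 4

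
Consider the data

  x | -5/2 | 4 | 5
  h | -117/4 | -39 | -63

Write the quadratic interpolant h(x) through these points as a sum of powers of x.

Build the Lagrange basis polynomials:
L_0(x) = (x - 4)(x - 5) / [195/4] = (4/195)x^2 - (12/65)x + 16/39
L_1(x) = (x + 5/2)(x - 5) / [-13/2] = -(2/13)x^2 + (5/13)x + 25/13
L_2(x) = (x + 5/2)(x - 4) / [15/2] = (2/15)x^2 - (1/5)x - 4/3
h(x) = (-117/4)·L_0 + (-39)·L_1 + (-63)·L_2
  (-117/4)·L_0(x) = -(3/5)x^2 + (27/5)x - 12
  (-39)·L_1(x) = 6x^2 - 15x - 75
  (-63)·L_2(x) = -(42/5)x^2 + (63/5)x + 84
Adding term by term: -3x^2 + 3x - 3

h(x) = -3x^2 + 3x - 3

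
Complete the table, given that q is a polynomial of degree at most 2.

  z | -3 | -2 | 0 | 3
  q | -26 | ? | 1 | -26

The 3 known values determine q uniquely (degree ≤ 2).
Evaluate each Lagrange basis at z = -2:
L_0(-2) = (-2)·(-5)/[(-3)·(-6)] = 5/9
L_1(-2) = (1)·(-5)/[(3)·(-3)] = 5/9
L_2(-2) = (1)·(-2)/[(6)·(3)] = -1/9
Sum: (-26)·(5/9) + 1·(5/9) + (-26)·(-1/9) = -11

-11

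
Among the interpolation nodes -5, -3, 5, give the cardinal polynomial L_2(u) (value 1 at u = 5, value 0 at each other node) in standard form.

L_2(u) = (u + 5)(u + 3) / [(10)·(8)]
       = (u^2 + 8u + 15) / (80)

L_2(u) = (1/80)u^2 + (1/10)u + 3/16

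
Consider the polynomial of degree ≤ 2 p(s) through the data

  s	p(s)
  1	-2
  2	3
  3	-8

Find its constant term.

-23

L_0(s) = (s - 2)(s - 3) / [2] = (1/2)s^2 - (5/2)s + 3
L_1(s) = (s - 1)(s - 3) / [-1] = -s^2 + 4s - 3
L_2(s) = (s - 1)(s - 2) / [2] = (1/2)s^2 - (3/2)s + 1
p(s) = (-2)·L_0 + 3·L_1 + (-8)·L_2
Only the constant term is needed; take it from each L_i and combine:
(-2)·(3) + 3·(-3) + (-8)·(1) = -23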